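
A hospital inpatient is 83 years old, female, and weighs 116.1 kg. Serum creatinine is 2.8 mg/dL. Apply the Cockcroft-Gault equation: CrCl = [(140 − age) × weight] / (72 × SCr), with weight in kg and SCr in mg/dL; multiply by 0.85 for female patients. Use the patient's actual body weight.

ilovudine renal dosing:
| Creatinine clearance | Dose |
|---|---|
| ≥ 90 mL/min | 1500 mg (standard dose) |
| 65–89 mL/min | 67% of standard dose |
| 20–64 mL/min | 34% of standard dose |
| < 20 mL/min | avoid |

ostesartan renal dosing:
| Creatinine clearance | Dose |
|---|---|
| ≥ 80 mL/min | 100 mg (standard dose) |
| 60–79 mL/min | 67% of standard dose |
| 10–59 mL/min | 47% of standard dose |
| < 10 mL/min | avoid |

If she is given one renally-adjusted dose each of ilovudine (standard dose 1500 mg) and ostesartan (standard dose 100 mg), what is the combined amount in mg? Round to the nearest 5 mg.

CrCl = (140 − 83) × 116.1 / (72 × 2.8) × 0.85 = 6617.7 / 201.60 × 0.85 ≈ 27.9 mL/min
CrCl ≈ 28 mL/min.
ilovudine: 20–64 mL/min → 34% of 1500 mg = 510 mg.
ostesartan: 10–59 mL/min → 47% of 100 mg = 47 mg.
Total = 510 + 47 = 557 mg.

555 mg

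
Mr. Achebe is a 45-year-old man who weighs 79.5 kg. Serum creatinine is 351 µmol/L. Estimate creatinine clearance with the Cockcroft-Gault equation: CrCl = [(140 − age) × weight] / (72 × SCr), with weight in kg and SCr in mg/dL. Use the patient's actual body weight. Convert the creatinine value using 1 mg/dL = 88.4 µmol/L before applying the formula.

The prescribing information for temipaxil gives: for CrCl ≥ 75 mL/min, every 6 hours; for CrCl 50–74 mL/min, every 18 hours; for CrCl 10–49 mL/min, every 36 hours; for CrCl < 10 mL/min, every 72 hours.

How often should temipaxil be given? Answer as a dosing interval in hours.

every 36 hours

SCr = 351 / 88.4 = 3.971 mg/dL
CrCl = (140 − 45) × 79.5 / (72 × 3.971) = 7552.5 / 285.91 ≈ 26.4 mL/min
CrCl ≈ 26 mL/min → bracket 10–49 mL/min → every 36 hours.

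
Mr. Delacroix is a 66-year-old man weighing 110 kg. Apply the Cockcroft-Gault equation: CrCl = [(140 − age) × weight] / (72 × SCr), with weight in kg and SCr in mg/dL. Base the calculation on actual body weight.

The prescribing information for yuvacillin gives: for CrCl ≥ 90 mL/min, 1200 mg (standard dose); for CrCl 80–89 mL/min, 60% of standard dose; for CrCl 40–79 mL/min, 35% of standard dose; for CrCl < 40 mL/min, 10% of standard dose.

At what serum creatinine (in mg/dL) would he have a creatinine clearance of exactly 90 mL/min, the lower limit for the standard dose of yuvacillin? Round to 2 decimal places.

Standard dose requires CrCl ≥ 90 mL/min.
Set (140 − 66) × 110 / (72 × SCr) = 90
SCr = (140 − 66) × 110 / (72 × 90) = 1.256 mg/dL

1.26 mg/dL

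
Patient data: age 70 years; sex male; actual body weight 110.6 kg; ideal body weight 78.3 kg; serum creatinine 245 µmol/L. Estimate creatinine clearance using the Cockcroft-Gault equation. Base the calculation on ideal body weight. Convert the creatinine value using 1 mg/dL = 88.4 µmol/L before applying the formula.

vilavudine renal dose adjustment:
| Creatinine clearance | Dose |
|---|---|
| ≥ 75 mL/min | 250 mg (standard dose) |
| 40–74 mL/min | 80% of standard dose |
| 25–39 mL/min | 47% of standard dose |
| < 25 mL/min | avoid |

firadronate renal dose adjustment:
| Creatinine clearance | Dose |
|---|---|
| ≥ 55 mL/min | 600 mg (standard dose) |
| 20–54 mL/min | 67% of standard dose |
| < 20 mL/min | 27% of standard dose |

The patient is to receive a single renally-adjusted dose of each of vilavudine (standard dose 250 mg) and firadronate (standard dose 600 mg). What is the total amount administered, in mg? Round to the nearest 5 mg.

SCr = 245 / 88.4 = 2.771 mg/dL
CrCl = (140 − 70) × 78.3 / (72 × 2.771) = 5481.0 / 199.51 ≈ 27.5 mL/min
CrCl ≈ 27 mL/min.
vilavudine: 25–39 mL/min → 47% of 250 mg = 117.5 mg.
firadronate: 20–54 mL/min → 67% of 600 mg = 402 mg.
Total = 117.5 + 402 = 519.5 mg.

520 mg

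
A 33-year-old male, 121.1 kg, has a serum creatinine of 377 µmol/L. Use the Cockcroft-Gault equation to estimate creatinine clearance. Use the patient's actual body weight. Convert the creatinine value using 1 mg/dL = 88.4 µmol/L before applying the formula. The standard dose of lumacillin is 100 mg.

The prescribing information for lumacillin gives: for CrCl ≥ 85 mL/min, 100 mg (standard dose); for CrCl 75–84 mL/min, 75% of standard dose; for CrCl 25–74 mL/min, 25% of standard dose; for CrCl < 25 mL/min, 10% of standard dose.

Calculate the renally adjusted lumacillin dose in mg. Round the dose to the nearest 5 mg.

SCr = 377 / 88.4 = 4.265 mg/dL
CrCl = (140 − 33) × 121.1 / (72 × 4.265) = 12957.7 / 307.08 ≈ 42.2 mL/min
CrCl ≈ 42 mL/min → bracket 25–74 mL/min.
25% of 100 mg = 25 mg

25 mg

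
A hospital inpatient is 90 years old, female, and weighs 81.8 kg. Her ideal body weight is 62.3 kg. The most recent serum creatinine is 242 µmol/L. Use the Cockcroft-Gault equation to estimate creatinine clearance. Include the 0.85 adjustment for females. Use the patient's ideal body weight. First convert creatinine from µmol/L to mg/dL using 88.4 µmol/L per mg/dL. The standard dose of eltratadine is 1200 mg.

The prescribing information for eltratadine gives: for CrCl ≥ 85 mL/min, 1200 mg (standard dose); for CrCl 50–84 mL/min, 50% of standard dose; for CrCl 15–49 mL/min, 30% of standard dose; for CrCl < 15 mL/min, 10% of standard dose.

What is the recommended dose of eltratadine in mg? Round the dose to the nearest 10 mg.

120 mg

SCr = 242 / 88.4 = 2.738 mg/dL
CrCl = (140 − 90) × 62.3 / (72 × 2.738) × 0.85 = 3115.0 / 197.14 × 0.85 ≈ 13.4 mL/min
CrCl ≈ 13 mL/min → bracket < 15 mL/min.
10% of 1200 mg = 120 mg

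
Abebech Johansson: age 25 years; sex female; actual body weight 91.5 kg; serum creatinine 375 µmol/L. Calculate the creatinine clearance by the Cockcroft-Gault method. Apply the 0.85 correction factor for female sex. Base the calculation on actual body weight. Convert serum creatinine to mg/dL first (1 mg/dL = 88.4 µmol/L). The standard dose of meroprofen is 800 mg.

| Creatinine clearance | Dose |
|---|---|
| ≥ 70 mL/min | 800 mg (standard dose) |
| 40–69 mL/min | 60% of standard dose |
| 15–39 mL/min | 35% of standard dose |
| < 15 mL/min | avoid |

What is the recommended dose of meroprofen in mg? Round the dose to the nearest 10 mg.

SCr = 375 / 88.4 = 4.242 mg/dL
CrCl = (140 − 25) × 91.5 / (72 × 4.242) × 0.85 = 10522.5 / 305.42 × 0.85 ≈ 29.3 mL/min
CrCl ≈ 29 mL/min → bracket 15–39 mL/min.
35% of 800 mg = 280 mg

280 mg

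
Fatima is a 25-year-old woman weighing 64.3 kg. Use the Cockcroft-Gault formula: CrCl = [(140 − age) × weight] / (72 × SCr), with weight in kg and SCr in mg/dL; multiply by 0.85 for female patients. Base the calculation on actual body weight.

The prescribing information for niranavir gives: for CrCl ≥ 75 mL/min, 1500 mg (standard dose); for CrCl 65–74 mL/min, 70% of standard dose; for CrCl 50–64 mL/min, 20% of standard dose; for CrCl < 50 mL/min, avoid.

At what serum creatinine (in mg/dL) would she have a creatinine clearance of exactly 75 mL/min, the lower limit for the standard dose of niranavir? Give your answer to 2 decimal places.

1.16 mg/dL

Standard dose requires CrCl ≥ 75 mL/min.
Set (140 − 25) × 64.3 × 0.85 / (72 × SCr) = 75
SCr = (140 − 25) × 64.3 × 0.85 / (72 × 75) = 1.164 mg/dL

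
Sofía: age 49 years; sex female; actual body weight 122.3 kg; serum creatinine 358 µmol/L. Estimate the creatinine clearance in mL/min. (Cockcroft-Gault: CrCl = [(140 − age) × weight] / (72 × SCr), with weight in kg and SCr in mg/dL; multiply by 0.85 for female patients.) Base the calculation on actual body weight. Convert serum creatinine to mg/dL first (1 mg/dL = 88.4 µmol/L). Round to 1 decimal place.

SCr = 358 / 88.4 = 4.05 mg/dL
CrCl = (140 − 49) × 122.3 / (72 × 4.05) × 0.85 = 11129.3 / 291.60 × 0.85 ≈ 32.4 mL/min

32.4 mL/min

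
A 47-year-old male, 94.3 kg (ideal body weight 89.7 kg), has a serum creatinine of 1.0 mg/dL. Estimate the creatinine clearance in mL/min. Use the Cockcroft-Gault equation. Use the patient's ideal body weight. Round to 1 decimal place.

CrCl = (140 − 47) × 89.7 / (72 × 1) = 8342.1 / 72.00 ≈ 115.9 mL/min

115.9 mL/min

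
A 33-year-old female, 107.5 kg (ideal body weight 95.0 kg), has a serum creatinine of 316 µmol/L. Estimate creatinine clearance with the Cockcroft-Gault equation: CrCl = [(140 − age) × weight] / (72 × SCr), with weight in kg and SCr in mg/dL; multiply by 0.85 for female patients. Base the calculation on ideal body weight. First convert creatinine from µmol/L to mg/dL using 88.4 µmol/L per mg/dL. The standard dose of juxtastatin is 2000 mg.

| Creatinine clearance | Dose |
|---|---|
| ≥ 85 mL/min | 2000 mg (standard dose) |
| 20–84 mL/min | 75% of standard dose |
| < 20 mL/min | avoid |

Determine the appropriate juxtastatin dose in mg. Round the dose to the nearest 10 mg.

SCr = 316 / 88.4 = 3.575 mg/dL
CrCl = (140 − 33) × 95 / (72 × 3.575) × 0.85 = 10165.0 / 257.40 × 0.85 ≈ 33.6 mL/min
CrCl ≈ 34 mL/min → bracket 20–84 mL/min.
75% of 2000 mg = 1500 mg

1500 mg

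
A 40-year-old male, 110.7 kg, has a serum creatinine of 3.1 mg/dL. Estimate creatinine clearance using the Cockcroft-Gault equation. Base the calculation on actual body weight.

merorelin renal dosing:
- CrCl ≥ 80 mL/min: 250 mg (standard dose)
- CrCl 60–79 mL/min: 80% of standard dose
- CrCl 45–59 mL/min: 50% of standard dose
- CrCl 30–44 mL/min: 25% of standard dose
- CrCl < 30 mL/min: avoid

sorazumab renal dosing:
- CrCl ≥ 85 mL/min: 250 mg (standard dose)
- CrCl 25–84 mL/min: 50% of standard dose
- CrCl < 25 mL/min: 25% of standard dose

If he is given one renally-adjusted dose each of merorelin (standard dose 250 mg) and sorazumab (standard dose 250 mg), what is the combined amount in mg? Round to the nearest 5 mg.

250 mg

CrCl = (140 − 40) × 110.7 / (72 × 3.1) = 11070.0 / 223.20 ≈ 49.6 mL/min
CrCl ≈ 50 mL/min.
merorelin: 45–59 mL/min → 50% of 250 mg = 125 mg.
sorazumab: 25–84 mL/min → 50% of 250 mg = 125 mg.
Total = 125 + 125 = 250 mg.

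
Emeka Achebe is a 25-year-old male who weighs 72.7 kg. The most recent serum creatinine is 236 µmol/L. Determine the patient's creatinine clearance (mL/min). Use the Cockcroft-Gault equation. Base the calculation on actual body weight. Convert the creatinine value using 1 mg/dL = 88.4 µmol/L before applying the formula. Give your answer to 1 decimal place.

SCr = 236 / 88.4 = 2.67 mg/dL
CrCl = (140 − 25) × 72.7 / (72 × 2.67) = 8360.5 / 192.24 ≈ 43.5 mL/min

43.5 mL/min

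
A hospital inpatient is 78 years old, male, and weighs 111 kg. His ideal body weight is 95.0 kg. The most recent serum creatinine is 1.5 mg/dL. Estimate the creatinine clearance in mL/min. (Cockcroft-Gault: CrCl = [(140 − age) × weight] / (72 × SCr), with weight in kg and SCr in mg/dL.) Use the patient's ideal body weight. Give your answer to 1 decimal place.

54.5 mL/min

CrCl = (140 − 78) × 95 / (72 × 1.5) = 5890.0 / 108.00 ≈ 54.5 mL/min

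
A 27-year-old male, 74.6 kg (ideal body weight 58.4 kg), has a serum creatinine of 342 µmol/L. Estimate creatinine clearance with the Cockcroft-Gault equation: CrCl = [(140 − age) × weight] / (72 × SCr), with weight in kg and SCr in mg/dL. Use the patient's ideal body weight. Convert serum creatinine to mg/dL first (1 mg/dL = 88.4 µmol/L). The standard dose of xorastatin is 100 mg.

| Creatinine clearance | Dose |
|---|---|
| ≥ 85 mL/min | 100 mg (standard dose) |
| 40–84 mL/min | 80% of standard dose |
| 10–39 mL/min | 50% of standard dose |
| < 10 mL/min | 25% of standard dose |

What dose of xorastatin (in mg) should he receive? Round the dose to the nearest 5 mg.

50 mg

SCr = 342 / 88.4 = 3.869 mg/dL
CrCl = (140 − 27) × 58.4 / (72 × 3.869) = 6599.2 / 278.57 ≈ 23.7 mL/min
CrCl ≈ 24 mL/min → bracket 10–39 mL/min.
50% of 100 mg = 50 mg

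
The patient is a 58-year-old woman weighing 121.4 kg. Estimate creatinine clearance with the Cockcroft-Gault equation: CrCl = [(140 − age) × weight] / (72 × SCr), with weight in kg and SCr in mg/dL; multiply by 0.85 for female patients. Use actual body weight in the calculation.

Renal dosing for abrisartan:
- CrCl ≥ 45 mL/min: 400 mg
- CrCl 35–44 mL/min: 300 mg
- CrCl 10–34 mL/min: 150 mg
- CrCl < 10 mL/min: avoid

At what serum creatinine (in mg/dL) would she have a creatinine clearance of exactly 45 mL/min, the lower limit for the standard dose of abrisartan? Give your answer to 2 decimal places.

2.61 mg/dL

Standard dose requires CrCl ≥ 45 mL/min.
Set (140 − 58) × 121.4 × 0.85 / (72 × SCr) = 45
SCr = (140 − 58) × 121.4 × 0.85 / (72 × 45) = 2.612 mg/dL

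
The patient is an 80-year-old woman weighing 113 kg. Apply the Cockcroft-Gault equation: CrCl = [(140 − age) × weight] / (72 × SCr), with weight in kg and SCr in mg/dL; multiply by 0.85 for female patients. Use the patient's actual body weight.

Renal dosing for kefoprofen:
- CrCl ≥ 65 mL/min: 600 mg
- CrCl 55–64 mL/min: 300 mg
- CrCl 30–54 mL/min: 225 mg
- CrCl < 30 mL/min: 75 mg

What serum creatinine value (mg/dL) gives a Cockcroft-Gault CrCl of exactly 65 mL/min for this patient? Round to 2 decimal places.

1.23 mg/dL

Standard dose requires CrCl ≥ 65 mL/min.
Set (140 − 80) × 113 × 0.85 / (72 × SCr) = 65
SCr = (140 − 80) × 113 × 0.85 / (72 × 65) = 1.231 mg/dL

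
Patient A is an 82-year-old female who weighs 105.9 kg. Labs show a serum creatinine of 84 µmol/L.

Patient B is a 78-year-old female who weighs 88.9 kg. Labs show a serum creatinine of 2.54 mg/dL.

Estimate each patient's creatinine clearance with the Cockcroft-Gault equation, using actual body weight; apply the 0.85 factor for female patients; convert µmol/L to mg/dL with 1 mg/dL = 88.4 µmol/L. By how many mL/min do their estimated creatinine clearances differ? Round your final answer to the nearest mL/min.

Patient A: SCr = 84 / 88.4 = 0.95 mg/dL
Patient A: CrCl = (140 − 82) × 105.9 / (72 × 0.95) × 0.85 = 6142.2 / 68.40 × 0.85 ≈ 76.3 mL/min
Patient B: CrCl = (140 − 78) × 88.9 / (72 × 2.54) × 0.85 = 5511.8 / 182.88 × 0.85 ≈ 25.6 mL/min
|76.3 − 25.6| = 50.7 mL/min

51 mL/min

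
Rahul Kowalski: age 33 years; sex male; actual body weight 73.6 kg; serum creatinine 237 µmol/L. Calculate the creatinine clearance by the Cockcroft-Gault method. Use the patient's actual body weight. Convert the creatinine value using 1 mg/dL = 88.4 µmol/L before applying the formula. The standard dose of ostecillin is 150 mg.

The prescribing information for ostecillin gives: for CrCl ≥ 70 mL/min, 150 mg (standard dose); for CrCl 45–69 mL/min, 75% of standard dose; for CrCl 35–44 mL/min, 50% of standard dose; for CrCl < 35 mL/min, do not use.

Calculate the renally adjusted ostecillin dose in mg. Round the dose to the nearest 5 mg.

75 mg

SCr = 237 / 88.4 = 2.681 mg/dL
CrCl = (140 − 33) × 73.6 / (72 × 2.681) = 7875.2 / 193.03 ≈ 40.8 mL/min
CrCl ≈ 41 mL/min → bracket 35–44 mL/min.
50% of 150 mg = 75 mg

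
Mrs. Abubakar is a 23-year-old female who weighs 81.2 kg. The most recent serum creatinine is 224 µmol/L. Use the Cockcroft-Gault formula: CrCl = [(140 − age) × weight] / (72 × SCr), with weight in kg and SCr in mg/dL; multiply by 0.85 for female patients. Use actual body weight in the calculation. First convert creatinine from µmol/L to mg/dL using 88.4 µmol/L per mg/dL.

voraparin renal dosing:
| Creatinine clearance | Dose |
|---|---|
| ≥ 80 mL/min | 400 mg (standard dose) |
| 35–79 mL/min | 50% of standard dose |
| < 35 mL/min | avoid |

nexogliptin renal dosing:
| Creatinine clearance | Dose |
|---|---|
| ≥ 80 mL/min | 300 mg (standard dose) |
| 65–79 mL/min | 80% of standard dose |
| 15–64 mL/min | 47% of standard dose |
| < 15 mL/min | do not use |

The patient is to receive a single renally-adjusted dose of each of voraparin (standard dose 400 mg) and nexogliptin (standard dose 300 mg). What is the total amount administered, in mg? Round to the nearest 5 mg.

340 mg

SCr = 224 / 88.4 = 2.534 mg/dL
CrCl = (140 − 23) × 81.2 / (72 × 2.534) × 0.85 = 9500.4 / 182.45 × 0.85 ≈ 44.3 mL/min
CrCl ≈ 44 mL/min.
voraparin: 35–79 mL/min → 50% of 400 mg = 200 mg.
nexogliptin: 15–64 mL/min → 47% of 300 mg = 141 mg.
Total = 200 + 141 = 341 mg.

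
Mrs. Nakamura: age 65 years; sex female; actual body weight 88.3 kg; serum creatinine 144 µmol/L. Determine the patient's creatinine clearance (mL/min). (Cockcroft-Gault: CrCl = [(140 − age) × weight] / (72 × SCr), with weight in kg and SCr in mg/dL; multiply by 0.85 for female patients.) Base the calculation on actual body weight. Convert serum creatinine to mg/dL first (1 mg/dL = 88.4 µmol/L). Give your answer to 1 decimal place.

48.0 mL/min

SCr = 144 / 88.4 = 1.629 mg/dL
CrCl = (140 − 65) × 88.3 / (72 × 1.629) × 0.85 = 6622.5 / 117.29 × 0.85 ≈ 48.0 mL/min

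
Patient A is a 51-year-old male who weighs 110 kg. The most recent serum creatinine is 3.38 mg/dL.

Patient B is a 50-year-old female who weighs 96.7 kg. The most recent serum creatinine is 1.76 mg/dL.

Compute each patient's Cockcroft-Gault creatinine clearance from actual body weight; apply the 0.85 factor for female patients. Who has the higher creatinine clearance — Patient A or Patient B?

Patient A: CrCl = (140 − 51) × 110 / (72 × 3.38) = 9790.0 / 243.36 ≈ 40.2 mL/min
Patient B: CrCl = (140 − 50) × 96.7 / (72 × 1.76) × 0.85 = 8703.0 / 126.72 × 0.85 ≈ 58.4 mL/min
40.2 vs 58.4 mL/min → Patient B is higher.

Patient B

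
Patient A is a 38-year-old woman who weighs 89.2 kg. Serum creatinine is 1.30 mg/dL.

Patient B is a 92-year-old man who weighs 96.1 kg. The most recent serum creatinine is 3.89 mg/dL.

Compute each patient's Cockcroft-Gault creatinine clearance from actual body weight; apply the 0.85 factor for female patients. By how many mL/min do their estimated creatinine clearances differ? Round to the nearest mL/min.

Patient A: CrCl = (140 − 38) × 89.2 / (72 × 1.3) × 0.85 = 9098.4 / 93.60 × 0.85 ≈ 82.6 mL/min
Patient B: CrCl = (140 − 92) × 96.1 / (72 × 3.89) = 4612.8 / 280.08 ≈ 16.5 mL/min
|82.6 − 16.5| = 66.1 mL/min

66 mL/min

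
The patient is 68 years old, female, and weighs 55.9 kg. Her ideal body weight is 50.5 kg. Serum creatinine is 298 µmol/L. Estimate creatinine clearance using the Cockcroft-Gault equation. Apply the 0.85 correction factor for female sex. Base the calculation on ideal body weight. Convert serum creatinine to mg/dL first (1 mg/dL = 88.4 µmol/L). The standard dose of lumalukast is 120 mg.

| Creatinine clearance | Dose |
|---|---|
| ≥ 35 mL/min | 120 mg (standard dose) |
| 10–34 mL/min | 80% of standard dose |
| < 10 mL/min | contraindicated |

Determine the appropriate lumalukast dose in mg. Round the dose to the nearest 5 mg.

95 mg

SCr = 298 / 88.4 = 3.371 mg/dL
CrCl = (140 − 68) × 50.5 / (72 × 3.371) × 0.85 = 3636.0 / 242.71 × 0.85 ≈ 12.7 mL/min
CrCl ≈ 13 mL/min → bracket 10–34 mL/min.
80% of 120 mg = 96 mg → 95 mg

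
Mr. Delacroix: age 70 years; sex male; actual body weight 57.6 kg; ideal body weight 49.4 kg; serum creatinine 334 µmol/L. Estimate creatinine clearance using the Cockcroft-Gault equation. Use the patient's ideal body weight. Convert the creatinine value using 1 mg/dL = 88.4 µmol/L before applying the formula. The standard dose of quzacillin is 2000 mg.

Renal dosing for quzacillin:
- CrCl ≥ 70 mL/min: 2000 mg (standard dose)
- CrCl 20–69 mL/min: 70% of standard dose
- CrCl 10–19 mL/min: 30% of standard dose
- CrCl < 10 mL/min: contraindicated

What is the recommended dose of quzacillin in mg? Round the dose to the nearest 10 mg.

SCr = 334 / 88.4 = 3.778 mg/dL
CrCl = (140 − 70) × 49.4 / (72 × 3.778) = 3458.0 / 272.02 ≈ 12.7 mL/min
CrCl ≈ 13 mL/min → bracket 10–19 mL/min.
30% of 2000 mg = 600 mg

600 mg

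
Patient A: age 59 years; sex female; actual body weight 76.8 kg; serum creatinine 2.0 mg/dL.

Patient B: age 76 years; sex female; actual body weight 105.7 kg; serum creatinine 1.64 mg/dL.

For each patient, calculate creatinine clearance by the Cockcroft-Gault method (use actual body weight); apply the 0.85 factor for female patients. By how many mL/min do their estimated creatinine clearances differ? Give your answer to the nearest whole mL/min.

12 mL/min

Patient A: CrCl = (140 − 59) × 76.8 / (72 × 2) × 0.85 = 6220.8 / 144.00 × 0.85 ≈ 36.7 mL/min
Patient B: CrCl = (140 − 76) × 105.7 / (72 × 1.64) × 0.85 = 6764.8 / 118.08 × 0.85 ≈ 48.7 mL/min
|36.7 − 48.7| = 12.0 mL/min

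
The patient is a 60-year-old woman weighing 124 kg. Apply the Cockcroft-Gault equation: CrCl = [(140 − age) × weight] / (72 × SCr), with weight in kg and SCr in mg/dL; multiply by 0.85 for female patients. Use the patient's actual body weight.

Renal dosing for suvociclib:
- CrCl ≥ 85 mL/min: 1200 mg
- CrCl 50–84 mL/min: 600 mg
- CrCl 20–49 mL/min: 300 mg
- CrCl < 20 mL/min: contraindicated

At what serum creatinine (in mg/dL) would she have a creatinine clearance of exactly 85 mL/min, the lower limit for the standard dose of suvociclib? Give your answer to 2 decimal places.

1.38 mg/dL

Standard dose requires CrCl ≥ 85 mL/min.
Set (140 − 60) × 124 × 0.85 / (72 × SCr) = 85
SCr = (140 − 60) × 124 × 0.85 / (72 × 85) = 1.378 mg/dL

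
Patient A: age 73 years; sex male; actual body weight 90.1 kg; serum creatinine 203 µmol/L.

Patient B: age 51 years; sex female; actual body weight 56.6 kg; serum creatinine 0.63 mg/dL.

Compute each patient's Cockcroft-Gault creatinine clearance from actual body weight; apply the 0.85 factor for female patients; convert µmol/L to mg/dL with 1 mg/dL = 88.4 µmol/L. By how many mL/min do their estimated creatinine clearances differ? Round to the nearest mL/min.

Patient A: SCr = 203 / 88.4 = 2.296 mg/dL
Patient A: CrCl = (140 − 73) × 90.1 / (72 × 2.296) = 6036.7 / 165.31 ≈ 36.5 mL/min
Patient B: CrCl = (140 − 51) × 56.6 / (72 × 0.63) × 0.85 = 5037.4 / 45.36 × 0.85 ≈ 94.4 mL/min
|36.5 − 94.4| = 57.9 mL/min

58 mL/min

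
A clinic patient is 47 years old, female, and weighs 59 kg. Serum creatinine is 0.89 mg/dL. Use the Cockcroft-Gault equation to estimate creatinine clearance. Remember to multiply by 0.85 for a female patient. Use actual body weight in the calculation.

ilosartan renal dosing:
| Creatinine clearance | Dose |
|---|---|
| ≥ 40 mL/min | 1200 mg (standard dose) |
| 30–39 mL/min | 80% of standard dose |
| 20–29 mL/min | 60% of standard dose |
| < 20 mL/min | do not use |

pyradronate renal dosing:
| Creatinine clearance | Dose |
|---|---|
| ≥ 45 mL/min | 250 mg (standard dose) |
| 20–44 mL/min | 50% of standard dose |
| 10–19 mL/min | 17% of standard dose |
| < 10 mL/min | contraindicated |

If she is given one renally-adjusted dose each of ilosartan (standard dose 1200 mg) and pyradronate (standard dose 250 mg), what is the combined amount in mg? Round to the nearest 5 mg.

CrCl = (140 − 47) × 59 / (72 × 0.89) × 0.85 = 5487.0 / 64.08 × 0.85 ≈ 72.8 mL/min
CrCl ≈ 73 mL/min.
ilosartan: ≥ 40 mL/min → 100% of 1200 mg = 1200 mg.
pyradronate: ≥ 45 mL/min → 100% of 250 mg = 250 mg.
Total = 1200 + 250 = 1450 mg.

1450 mg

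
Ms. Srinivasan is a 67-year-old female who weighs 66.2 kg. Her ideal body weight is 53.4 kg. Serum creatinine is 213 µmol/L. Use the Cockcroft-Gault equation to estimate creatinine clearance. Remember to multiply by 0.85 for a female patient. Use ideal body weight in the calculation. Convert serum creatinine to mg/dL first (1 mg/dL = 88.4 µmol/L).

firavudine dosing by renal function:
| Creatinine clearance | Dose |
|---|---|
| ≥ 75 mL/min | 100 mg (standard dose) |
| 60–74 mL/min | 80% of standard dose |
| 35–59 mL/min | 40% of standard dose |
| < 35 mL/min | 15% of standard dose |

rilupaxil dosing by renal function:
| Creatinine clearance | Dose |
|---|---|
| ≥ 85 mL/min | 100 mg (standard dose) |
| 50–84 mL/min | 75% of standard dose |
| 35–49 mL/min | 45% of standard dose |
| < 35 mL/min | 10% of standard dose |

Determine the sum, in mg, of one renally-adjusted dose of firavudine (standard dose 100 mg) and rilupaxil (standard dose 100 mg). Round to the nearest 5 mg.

SCr = 213 / 88.4 = 2.41 mg/dL
CrCl = (140 − 67) × 53.4 / (72 × 2.41) × 0.85 = 3898.2 / 173.52 × 0.85 ≈ 19.1 mL/min
CrCl ≈ 19 mL/min.
firavudine: < 35 mL/min → 15% of 100 mg = 15 mg.
rilupaxil: < 35 mL/min → 10% of 100 mg = 10 mg.
Total = 15 + 10 = 25 mg.

25 mg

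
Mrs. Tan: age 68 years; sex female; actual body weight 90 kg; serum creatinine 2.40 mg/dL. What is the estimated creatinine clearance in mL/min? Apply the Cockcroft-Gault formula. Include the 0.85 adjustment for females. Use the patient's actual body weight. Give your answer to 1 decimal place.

CrCl = (140 − 68) × 90 / (72 × 2.4) × 0.85 = 6480.0 / 172.80 × 0.85 ≈ 31.9 mL/min

31.9 mL/min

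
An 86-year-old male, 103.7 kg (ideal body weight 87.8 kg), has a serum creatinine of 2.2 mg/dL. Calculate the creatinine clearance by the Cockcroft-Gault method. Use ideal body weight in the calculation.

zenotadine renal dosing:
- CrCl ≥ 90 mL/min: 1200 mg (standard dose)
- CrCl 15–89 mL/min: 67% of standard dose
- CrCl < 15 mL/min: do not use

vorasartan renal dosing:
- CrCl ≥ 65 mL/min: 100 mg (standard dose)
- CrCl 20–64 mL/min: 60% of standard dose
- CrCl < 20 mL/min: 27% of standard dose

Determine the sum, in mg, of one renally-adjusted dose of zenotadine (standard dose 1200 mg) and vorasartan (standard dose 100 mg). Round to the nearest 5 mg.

865 mg

CrCl = (140 − 86) × 87.8 / (72 × 2.2) = 4741.2 / 158.40 ≈ 29.9 mL/min
CrCl ≈ 30 mL/min.
zenotadine: 15–89 mL/min → 67% of 1200 mg = 804 mg.
vorasartan: 20–64 mL/min → 60% of 100 mg = 60 mg.
Total = 804 + 60 = 864 mg.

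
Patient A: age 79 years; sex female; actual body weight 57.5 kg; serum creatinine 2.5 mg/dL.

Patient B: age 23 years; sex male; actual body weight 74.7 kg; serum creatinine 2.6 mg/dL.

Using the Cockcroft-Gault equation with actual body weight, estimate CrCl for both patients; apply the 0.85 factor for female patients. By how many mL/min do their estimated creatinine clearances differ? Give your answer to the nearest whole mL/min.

Patient A: CrCl = (140 − 79) × 57.5 / (72 × 2.5) × 0.85 = 3507.5 / 180.00 × 0.85 ≈ 16.6 mL/min
Patient B: CrCl = (140 − 23) × 74.7 / (72 × 2.6) = 8739.9 / 187.20 ≈ 46.7 mL/min
|16.6 − 46.7| = 30.1 mL/min

30 mL/min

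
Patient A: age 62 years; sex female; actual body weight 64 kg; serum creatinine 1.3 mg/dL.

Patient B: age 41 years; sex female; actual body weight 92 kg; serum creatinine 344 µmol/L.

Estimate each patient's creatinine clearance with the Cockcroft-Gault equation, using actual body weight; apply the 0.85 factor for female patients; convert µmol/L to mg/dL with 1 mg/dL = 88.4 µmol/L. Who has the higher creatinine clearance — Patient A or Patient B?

Patient A

Patient A: CrCl = (140 − 62) × 64 / (72 × 1.3) × 0.85 = 4992.0 / 93.60 × 0.85 ≈ 45.3 mL/min
Patient B: SCr = 344 / 88.4 = 3.891 mg/dL
Patient B: CrCl = (140 − 41) × 92 / (72 × 3.891) × 0.85 = 9108.0 / 280.15 × 0.85 ≈ 27.6 mL/min
45.3 vs 27.6 mL/min → Patient A is higher.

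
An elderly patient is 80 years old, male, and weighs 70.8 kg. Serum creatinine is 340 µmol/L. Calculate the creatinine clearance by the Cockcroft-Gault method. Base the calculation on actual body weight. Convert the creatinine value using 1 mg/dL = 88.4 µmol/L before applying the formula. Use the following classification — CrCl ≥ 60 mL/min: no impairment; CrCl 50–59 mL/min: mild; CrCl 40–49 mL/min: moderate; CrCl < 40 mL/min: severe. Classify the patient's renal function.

SCr = 340 / 88.4 = 3.846 mg/dL
CrCl = (140 − 80) × 70.8 / (72 × 3.846) = 4248.0 / 276.91 ≈ 15.3 mL/min
15 mL/min falls in the 'severe' range.

severe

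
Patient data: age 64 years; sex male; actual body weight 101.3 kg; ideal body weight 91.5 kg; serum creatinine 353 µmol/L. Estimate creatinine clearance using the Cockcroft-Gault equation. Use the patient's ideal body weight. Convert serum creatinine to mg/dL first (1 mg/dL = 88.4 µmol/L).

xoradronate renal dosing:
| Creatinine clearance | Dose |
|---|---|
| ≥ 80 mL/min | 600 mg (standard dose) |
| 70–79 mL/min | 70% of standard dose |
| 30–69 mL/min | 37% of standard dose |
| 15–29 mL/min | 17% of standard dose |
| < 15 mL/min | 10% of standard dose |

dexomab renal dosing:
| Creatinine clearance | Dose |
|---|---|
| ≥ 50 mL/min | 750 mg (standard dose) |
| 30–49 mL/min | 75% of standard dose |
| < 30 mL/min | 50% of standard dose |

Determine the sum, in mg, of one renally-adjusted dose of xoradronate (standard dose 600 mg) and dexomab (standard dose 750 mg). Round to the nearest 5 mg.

475 mg

SCr = 353 / 88.4 = 3.993 mg/dL
CrCl = (140 − 64) × 91.5 / (72 × 3.993) = 6954.0 / 287.50 ≈ 24.2 mL/min
CrCl ≈ 24 mL/min.
xoradronate: 15–29 mL/min → 17% of 600 mg = 102 mg.
dexomab: < 30 mL/min → 50% of 750 mg = 375 mg.
Total = 102 + 375 = 477 mg.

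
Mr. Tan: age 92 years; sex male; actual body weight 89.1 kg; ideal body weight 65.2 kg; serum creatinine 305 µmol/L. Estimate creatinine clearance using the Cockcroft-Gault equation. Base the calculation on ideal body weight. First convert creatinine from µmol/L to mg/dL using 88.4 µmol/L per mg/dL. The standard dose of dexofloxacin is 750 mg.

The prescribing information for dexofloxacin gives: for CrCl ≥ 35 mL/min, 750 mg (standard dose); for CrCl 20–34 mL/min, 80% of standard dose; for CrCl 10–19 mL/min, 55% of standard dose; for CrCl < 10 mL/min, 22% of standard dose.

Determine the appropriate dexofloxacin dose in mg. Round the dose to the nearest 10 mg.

410 mg

SCr = 305 / 88.4 = 3.45 mg/dL
CrCl = (140 − 92) × 65.2 / (72 × 3.45) = 3129.6 / 248.40 ≈ 12.6 mL/min
CrCl ≈ 13 mL/min → bracket 10–19 mL/min.
55% of 750 mg = 412.5 mg → 410 mg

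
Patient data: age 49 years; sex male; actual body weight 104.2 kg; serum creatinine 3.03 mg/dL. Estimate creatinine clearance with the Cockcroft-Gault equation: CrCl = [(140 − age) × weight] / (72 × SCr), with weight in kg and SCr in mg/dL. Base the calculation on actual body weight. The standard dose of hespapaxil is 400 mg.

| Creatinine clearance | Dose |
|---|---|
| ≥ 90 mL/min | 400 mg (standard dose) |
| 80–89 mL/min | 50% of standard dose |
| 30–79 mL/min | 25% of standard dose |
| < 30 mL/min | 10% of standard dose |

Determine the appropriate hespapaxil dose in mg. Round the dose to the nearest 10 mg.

CrCl = (140 − 49) × 104.2 / (72 × 3.03) = 9482.2 / 218.16 ≈ 43.5 mL/min
CrCl ≈ 43 mL/min → bracket 30–79 mL/min.
25% of 400 mg = 100 mg

100 mg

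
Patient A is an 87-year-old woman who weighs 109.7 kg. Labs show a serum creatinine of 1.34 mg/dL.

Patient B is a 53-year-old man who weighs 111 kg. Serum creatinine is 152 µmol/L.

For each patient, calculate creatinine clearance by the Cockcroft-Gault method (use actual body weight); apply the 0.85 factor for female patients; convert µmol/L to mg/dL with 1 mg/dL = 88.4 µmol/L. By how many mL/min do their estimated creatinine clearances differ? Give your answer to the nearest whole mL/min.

27 mL/min

Patient A: CrCl = (140 − 87) × 109.7 / (72 × 1.34) × 0.85 = 5814.1 / 96.48 × 0.85 ≈ 51.2 mL/min
Patient B: SCr = 152 / 88.4 = 1.719 mg/dL
Patient B: CrCl = (140 − 53) × 111 / (72 × 1.719) = 9657.0 / 123.77 ≈ 78.0 mL/min
|51.2 − 78.0| = 26.8 mL/min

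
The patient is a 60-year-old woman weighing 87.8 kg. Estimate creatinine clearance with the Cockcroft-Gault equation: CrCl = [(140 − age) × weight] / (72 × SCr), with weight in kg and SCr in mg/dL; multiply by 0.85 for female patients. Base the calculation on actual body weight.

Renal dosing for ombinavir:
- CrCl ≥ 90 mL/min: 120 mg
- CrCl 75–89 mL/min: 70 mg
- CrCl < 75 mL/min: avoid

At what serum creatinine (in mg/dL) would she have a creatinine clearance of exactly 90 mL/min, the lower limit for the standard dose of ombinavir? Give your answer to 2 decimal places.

0.92 mg/dL

Standard dose requires CrCl ≥ 90 mL/min.
Set (140 − 60) × 87.8 × 0.85 / (72 × SCr) = 90
SCr = (140 − 60) × 87.8 × 0.85 / (72 × 90) = 0.921 mg/dL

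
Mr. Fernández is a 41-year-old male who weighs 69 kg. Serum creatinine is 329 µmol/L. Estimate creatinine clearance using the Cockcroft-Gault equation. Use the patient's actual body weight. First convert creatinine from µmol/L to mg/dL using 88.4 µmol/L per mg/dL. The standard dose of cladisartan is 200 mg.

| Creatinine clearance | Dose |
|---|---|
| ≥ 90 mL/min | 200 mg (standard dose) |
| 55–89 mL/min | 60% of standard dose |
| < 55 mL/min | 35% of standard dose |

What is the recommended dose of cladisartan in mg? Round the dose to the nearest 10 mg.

70 mg

SCr = 329 / 88.4 = 3.722 mg/dL
CrCl = (140 − 41) × 69 / (72 × 3.722) = 6831.0 / 267.98 ≈ 25.5 mL/min
CrCl ≈ 25 mL/min → bracket < 55 mL/min.
35% of 200 mg = 70 mg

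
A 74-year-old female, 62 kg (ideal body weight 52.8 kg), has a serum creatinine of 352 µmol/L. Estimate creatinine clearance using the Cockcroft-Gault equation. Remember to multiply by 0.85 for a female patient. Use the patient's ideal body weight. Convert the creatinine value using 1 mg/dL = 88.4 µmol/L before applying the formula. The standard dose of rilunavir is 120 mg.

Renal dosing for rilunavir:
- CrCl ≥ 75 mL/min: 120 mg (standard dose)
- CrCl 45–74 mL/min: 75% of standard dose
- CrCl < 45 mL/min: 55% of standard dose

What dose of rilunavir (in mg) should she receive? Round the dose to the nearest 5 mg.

SCr = 352 / 88.4 = 3.982 mg/dL
CrCl = (140 − 74) × 52.8 / (72 × 3.982) × 0.85 = 3484.8 / 286.70 × 0.85 ≈ 10.3 mL/min
CrCl ≈ 10 mL/min → bracket < 45 mL/min.
55% of 120 mg = 66 mg → 65 mg

65 mg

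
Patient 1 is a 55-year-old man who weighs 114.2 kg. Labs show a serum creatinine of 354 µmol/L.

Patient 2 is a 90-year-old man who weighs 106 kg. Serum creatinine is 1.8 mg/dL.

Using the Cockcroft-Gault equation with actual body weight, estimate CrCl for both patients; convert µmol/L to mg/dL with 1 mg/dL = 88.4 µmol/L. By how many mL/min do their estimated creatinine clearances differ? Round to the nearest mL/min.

Patient 1: SCr = 354 / 88.4 = 4.005 mg/dL
Patient 1: CrCl = (140 − 55) × 114.2 / (72 × 4.005) = 9707.0 / 288.36 ≈ 33.7 mL/min
Patient 2: CrCl = (140 − 90) × 106 / (72 × 1.8) = 5300.0 / 129.60 ≈ 40.9 mL/min
|33.7 − 40.9| = 7.2 mL/min

7 mL/min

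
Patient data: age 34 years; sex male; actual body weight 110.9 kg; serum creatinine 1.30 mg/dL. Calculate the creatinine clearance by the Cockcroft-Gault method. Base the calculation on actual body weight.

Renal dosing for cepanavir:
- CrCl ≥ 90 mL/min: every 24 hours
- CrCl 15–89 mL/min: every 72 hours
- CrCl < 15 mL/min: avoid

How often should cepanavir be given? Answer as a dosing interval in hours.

CrCl = (140 − 34) × 110.9 / (72 × 1.3) = 11755.4 / 93.60 ≈ 125.6 mL/min
CrCl ≈ 126 mL/min → bracket ≥ 90 mL/min → every 24 hours.

every 24 hours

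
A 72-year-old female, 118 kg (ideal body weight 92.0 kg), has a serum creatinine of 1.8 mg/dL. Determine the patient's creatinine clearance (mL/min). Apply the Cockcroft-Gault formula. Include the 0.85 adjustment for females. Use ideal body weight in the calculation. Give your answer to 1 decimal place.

41.0 mL/min

CrCl = (140 − 72) × 92 / (72 × 1.8) × 0.85 = 6256.0 / 129.60 × 0.85 ≈ 41.0 mL/min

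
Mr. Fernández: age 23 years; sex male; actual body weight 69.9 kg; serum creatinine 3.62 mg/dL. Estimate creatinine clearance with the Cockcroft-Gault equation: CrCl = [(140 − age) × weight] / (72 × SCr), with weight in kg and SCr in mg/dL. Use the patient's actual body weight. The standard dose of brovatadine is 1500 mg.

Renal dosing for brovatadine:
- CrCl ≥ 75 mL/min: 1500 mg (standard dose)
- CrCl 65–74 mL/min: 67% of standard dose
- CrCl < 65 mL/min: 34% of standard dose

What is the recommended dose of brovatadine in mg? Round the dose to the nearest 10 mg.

510 mg

CrCl = (140 − 23) × 69.9 / (72 × 3.62) = 8178.3 / 260.64 ≈ 31.4 mL/min
CrCl ≈ 31 mL/min → bracket < 65 mL/min.
34% of 1500 mg = 510 mg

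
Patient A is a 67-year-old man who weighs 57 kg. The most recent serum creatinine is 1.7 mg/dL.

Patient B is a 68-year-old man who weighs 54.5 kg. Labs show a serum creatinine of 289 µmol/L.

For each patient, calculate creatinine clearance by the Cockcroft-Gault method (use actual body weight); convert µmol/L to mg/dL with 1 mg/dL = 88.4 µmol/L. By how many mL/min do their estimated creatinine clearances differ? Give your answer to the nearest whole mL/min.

Patient A: CrCl = (140 − 67) × 57 / (72 × 1.7) = 4161.0 / 122.40 ≈ 34.0 mL/min
Patient B: SCr = 289 / 88.4 = 3.269 mg/dL
Patient B: CrCl = (140 − 68) × 54.5 / (72 × 3.269) = 3924.0 / 235.37 ≈ 16.7 mL/min
|34.0 − 16.7| = 17.3 mL/min

17 mL/min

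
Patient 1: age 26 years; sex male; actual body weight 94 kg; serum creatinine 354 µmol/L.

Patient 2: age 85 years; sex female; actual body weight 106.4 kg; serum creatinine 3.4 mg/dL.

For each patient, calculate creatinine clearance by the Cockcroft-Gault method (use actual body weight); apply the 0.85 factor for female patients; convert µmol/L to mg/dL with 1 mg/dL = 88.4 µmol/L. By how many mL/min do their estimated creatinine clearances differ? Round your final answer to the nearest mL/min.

Patient 1: SCr = 354 / 88.4 = 4.005 mg/dL
Patient 1: CrCl = (140 − 26) × 94 / (72 × 4.005) = 10716.0 / 288.36 ≈ 37.2 mL/min
Patient 2: CrCl = (140 − 85) × 106.4 / (72 × 3.4) × 0.85 = 5852.0 / 244.80 × 0.85 ≈ 20.3 mL/min
|37.2 − 20.3| = 16.9 mL/min

17 mL/min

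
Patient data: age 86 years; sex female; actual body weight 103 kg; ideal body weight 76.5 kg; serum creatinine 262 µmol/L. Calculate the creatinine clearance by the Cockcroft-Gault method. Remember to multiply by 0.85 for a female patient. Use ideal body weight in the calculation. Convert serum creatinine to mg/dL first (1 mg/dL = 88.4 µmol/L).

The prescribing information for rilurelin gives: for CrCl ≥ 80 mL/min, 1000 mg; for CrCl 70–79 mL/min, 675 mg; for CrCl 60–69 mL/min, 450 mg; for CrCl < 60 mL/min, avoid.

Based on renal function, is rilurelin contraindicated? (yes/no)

yes

SCr = 262 / 88.4 = 2.964 mg/dL
CrCl = (140 − 86) × 76.5 / (72 × 2.964) × 0.85 = 4131.0 / 213.41 × 0.85 ≈ 16.5 mL/min
CrCl ≈ 16 mL/min, which is < 60 mL/min.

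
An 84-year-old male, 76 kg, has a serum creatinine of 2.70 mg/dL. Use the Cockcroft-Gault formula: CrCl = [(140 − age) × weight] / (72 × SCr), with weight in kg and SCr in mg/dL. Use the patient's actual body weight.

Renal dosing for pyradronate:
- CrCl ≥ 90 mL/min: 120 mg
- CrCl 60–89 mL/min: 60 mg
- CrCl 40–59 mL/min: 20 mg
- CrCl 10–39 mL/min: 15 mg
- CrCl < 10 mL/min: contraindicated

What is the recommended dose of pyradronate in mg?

15 mg

CrCl = (140 − 84) × 76 / (72 × 2.7) = 4256.0 / 194.40 ≈ 21.9 mL/min
CrCl ≈ 22 mL/min → bracket 10–39 mL/min.
Dose for this bracket: 15 mg.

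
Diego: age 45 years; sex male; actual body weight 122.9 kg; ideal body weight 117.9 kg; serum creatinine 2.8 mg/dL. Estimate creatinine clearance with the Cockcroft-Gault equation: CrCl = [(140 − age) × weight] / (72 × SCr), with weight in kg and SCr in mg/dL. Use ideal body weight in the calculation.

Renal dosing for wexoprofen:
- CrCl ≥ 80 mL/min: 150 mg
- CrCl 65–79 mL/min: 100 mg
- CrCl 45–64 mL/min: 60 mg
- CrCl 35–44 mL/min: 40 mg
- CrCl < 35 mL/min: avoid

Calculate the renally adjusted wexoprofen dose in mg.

60 mg

CrCl = (140 − 45) × 117.9 / (72 × 2.8) = 11200.5 / 201.60 ≈ 55.6 mL/min
CrCl ≈ 56 mL/min → bracket 45–64 mL/min.
Dose for this bracket: 60 mg.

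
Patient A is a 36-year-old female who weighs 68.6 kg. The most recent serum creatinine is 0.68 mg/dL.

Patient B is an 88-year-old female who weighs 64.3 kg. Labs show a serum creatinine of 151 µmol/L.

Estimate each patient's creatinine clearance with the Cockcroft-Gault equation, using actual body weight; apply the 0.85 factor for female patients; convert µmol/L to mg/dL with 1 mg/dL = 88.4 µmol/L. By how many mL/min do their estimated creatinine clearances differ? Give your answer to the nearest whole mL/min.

101 mL/min

Patient A: CrCl = (140 − 36) × 68.6 / (72 × 0.68) × 0.85 = 7134.4 / 48.96 × 0.85 ≈ 123.9 mL/min
Patient B: SCr = 151 / 88.4 = 1.708 mg/dL
Patient B: CrCl = (140 − 88) × 64.3 / (72 × 1.708) × 0.85 = 3343.6 / 122.98 × 0.85 ≈ 23.1 mL/min
|123.9 − 23.1| = 100.8 mL/min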